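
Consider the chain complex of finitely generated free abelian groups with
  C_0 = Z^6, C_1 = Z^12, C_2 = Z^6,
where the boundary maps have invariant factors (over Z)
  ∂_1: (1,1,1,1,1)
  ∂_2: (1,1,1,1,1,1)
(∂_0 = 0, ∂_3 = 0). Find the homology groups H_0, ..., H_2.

H_0: b_0 = 6 − 0 − 5 = 1; torsion from ∂_1 factors > 1: none. So H_0 ≅ Z.
H_1: b_1 = 12 − 5 − 6 = 1; torsion from ∂_2 factors > 1: none. So H_1 ≅ Z.
H_2: b_2 = 6 − 6 − 0 = 0; torsion from ∂_3 factors > 1: none. So H_2 ≅ 0.

H_0 ≅ Z,  H_1 ≅ Z,  H_2 = 0.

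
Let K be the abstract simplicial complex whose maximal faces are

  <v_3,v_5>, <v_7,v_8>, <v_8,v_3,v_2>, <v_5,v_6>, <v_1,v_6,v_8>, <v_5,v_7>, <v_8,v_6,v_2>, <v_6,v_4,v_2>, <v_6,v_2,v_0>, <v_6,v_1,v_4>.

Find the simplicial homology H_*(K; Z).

Take the total order v_0 < v_1 < v_2 < v_3 < v_4 < v_5 < v_6 < v_7 < v_8 on the vertex set. Then K (dimension 2) consists of the simplices:

  0-simplices (9): [v_0], [v_1], [v_2], [v_3], [v_4], [v_5], [v_6], [v_7], [v_8]
  1-simplices (16): (16 of them)
  2-simplices (6): [v_0,v_2,v_6], [v_1,v_4,v_6], [v_1,v_6,v_8], [v_2,v_3,v_8], [v_2,v_4,v_6], [v_2,v_6,v_8]

giving chain groups C_0 ≅ Z^9, C_1 ≅ Z^16, C_2 ≅ Z^6.

The boundary map ∂_1: C_1 → C_0 is given by ∂[p,q] = [q] − [p]. For instance
  ∂[v_1,v_8] = [v_8] − [v_1].
This gives a 9×16 integer matrix of rank 8; reducing to Smith normal form yields diagonal entries (1,1,1,1,1,1,1,1).

∂_2: C_2 → C_1 maps a triangle to the signed sum of its edges. For instance
  ∂[v_1,v_6,v_8] = [v_6,v_8] − [v_1,v_8] + [v_1,v_6],
  ∂[v_0,v_2,v_6] = [v_2,v_6] − [v_0,v_6] + [v_0,v_2].
This gives a 16×6 integer matrix of rank 6; reducing to Smith normal form yields diagonal entries (1,1,1,1,1,1).

Computing H_k = (kernel of ∂_k) / (image of ∂_{k+1}):

  H_0: rank C_0 − rank ∂_1 = 9 − 8 = 1, and the invariant factors of ∂_1 are all 1, so H_0 ≅ Z.
  H_1: rank ker ∂_1 − rank ∂_2 = (16 − 8) − 6 = 2, and the invariant factors of ∂_2 are all 1, so H_1 ≅ Z^2.
  H_2: rank ker ∂_2 − rank ∂_3 = (6 − 6) − 0 = 0, and there is no ∂_3, so H_2 ≅ 0.

H_0 ≅ Z,  H_1 ≅ Z^2,  H_2 = 0.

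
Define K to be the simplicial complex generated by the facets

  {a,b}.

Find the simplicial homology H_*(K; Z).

We work with the vertex ordering a < b. The simplices of K, each written with vertices in increasing order, are:

  0-simplices (2): a, b
  1-simplices (1): ab

so the chain groups are C_0 ≅ Z^2, C_1 ≅ Z^1.

The boundary map ∂_1: C_1 → C_0 is given by ∂[p,q] = [q] − [p].
The resulting 2×1 matrix has rank 1, and its Smith normal form has invariant factors (1).

Reading off H_k = ker ∂_k / im ∂_{k+1}:

  H_0: rank C_0 − rank ∂_1 = 2 − 1 = 1, and the invariant factors of ∂_1 are all 1, so H_0 = Z.
  H_1: rank ker ∂_1 − rank ∂_2 = (1 − 1) − 0 = 0, and there is no ∂_2, so H_1 = 0.

H_0 = Z,  H_1 = 0.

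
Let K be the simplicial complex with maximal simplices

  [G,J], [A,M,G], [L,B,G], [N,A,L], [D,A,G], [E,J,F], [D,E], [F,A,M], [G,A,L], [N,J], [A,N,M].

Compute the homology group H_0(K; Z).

H_0 = Z.

Fix the vertex order A < B < D < E < F < G < J < L < M < N and write every simplex with vertices in increasing order. Then dim K = 2 and the simplices of K are:

  0-simplices (10): A, B, D, E, F, G, J, L, M, N
  1-simplices (20): AD, AF, AG, AL, AM, AN, BG, BL, DE, DG, EF, EJ, FJ, FM, GJ, GL, GM, JN, LN, MN
  2-simplices (8): ADG, AFM, AGL, AGM, ALN, AMN, BGL, EFJ

so the chain groups are C_0 ≅ Z^10, C_1 ≅ Z^20, C_2 ≅ Z^8.

∂_1: C_1 → C_0 maps an edge to its endpoints' difference, ∂[p,q] = q − p. For instance
  ∂EF = F − E.
As a 10×20 matrix over Z this has rank 9, with invariant factors (1,1,1,1,1,1,1,1,1).

Boundary ∂_2: C_2 → C_1 maps a triangle to the signed sum of its edges. For instance
  ∂ALN = LN − AN + AL,
  ∂AMN = MN − AN + AM.
The resulting 20×8 matrix has rank 8, and its Smith normal form has invariant factors (1,1,1,1,1,1,1,1).

Reading off H_k = ker ∂_k / im ∂_{k+1}:

  H_0: rank C_0 − rank ∂_1 = 10 − 9 = 1, and the invariant factors of ∂_1 are all 1, so H_0 = Z.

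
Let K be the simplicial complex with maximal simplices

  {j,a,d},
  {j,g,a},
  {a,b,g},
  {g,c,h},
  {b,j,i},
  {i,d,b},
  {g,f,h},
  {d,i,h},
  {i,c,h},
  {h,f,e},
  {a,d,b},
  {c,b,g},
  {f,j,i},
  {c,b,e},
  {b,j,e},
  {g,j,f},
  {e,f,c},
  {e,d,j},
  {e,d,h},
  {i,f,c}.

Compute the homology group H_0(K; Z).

Take the total order a < b < c < d < e < f < g < h < i < j on the vertex set. Then K (dimension 2) consists of the simplices:

  0-simplices (10): a, b, c, d, e, f, g, h, i, j
  1-simplices (30): ab, ad, ag, aj, bc, bd, be, bg, bi, bj, ce, cf, cg, ch, ci, de, dh, di, dj, ef, eh, ej, fg, fh, fi, fj, gh, gj, hi, ij
  2-simplices (20): abd, abg, adj, agj, bce, bcg, bdi, bej, bij, cef, cfi, cgh, chi, deh, dej, dhi, efh, fgh, fgj, fij

Hence C_0 ≅ Z^10, C_1 ≅ Z^30, C_2 ≅ Z^20.

∂_1: C_1 → C_0 is given by ∂[p,q] = [q] − [p]. For instance
  ∂gh = h − g.
This gives a 10×30 integer matrix of rank 9; reducing to Smith normal form yields diagonal entries (1,1,1,1,1,1,1,1,1).

The boundary map ∂_2: C_2 → C_1 sends each 2-simplex [p,q,r] to [q,r] − [p,r] + [p,q]. For instance
  ∂efh = fh − eh + ef,
  ∂dej = ej − dj + de.
The resulting 30×20 matrix has rank 20, and its Smith normal form has invariant factors (1,1,1,1,1,1,1,1,1,1,1,1,1,1,1,1,1,1,1,2).

Now H_k = ker ∂_k / im ∂_{k+1}, so:

  H_0: rank C_0 − rank ∂_1 = 10 − 9 = 1, and the invariant factors of ∂_1 are all 1, so H_0 = Z.

H_0 = Z.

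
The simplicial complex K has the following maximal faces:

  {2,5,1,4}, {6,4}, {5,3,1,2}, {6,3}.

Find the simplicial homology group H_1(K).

H_1 ≅ Z.

K has 6 vertices, 11 edges, 7 triangles, 2 3-simplices.
rank ∂_1 = 5, rank ∂_2 = 5 ⇒ b_1 = 11 − 5 − 5 = 1; all invariant factors of ∂_2 are 1 so no torsion. So H_1 = Z.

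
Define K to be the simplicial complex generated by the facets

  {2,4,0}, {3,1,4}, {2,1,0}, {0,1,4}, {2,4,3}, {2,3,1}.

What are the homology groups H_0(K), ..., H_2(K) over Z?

H_0 ≅ Z,  H_1 = 0,  H_2 ≅ Z.

Take the total order 0 < 1 < 2 < 3 < 4 on the vertex set. Then K (dimension 2) consists of the simplices:

  0-simplices (5): [0], [1], [2], [3], [4]
  1-simplices (9): [0,1], [0,2], [0,4], [1,2], [1,3], [1,4], [2,3], [2,4], [3,4]
  2-simplices (6): [0,1,2], [0,1,4], [0,2,4], [1,2,3], [1,3,4], [2,3,4]

Hence C_0 ≅ Z^5, C_1 ≅ Z^9, C_2 ≅ Z^6.

∂_1: C_1 → C_0 sends each edge [p,q] (with p < q) to q − p.
The 5×9 boundary matrix has rank 4 and Smith normal form diag(1,1,1,1).

Boundary ∂_2: C_2 → C_1 sends each 2-simplex [p,q,r] to [q,r] − [p,r] + [p,q]. For instance
  ∂[0,2,4] = [2,4] − [0,4] + [0,2],
  ∂[0,1,4] = [1,4] − [0,4] + [0,1].
This gives a 9×6 integer matrix of rank 5; reducing to Smith normal form yields diagonal entries (1,1,1,1,1).

From H_k ≅ ker(∂_k) / im(∂_{k+1}) we obtain:

  H_0: rank C_0 − rank ∂_1 = 5 − 4 = 1, and the invariant factors of ∂_1 are all 1, so H_0 ≅ Z.
  H_1: rank ker ∂_1 − rank ∂_2 = (9 − 4) − 5 = 0, and the invariant factors of ∂_2 are all 1, so H_1 ≅ 0.
  H_2: rank ker ∂_2 − rank ∂_3 = (6 − 5) − 0 = 1, and there is no ∂_3, so H_2 ≅ Z.

As a check, the Euler characteristic is 5 − 9 + 6 = 2, which agrees with 1 − 0 + 1 = 2.
(K is a triangulation of the 2-sphere S^2.)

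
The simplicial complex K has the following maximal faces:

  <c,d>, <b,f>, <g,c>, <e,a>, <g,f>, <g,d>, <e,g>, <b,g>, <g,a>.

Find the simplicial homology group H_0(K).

H_0 ≅ Z.

Fix the vertex order a < b < c < d < e < f < g and write every simplex with vertices in increasing order. Then dim K = 1 and the simplices of K are:

  0-simplices (7): a, b, c, d, e, f, g
  1-simplices (9): ae, ag, bf, bg, cd, cg, dg, eg, fg

giving chain groups C_0 ≅ Z^7, C_1 ≅ Z^9.

Boundary ∂_1: C_1 → C_0 maps an edge to its endpoints' difference, ∂[p,q] = q − p. For instance
  ∂fg = g − f.
As a 7×9 matrix over Z this has rank 6, with invariant factors (1,1,1,1,1,1).

Reading off H_k = ker ∂_k / im ∂_{k+1}:

  H_0: rank C_0 − rank ∂_1 = 7 − 6 = 1, and the invariant factors of ∂_1 are all 1, so H_0 = Z.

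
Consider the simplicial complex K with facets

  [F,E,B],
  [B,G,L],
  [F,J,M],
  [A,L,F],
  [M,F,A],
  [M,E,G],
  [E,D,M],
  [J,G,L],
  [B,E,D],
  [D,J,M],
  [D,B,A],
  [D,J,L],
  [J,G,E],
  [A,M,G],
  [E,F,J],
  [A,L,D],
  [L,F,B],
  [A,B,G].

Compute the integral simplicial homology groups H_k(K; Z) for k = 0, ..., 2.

H_0 ≅ Z,  H_1 ≅ Z ⊕ Z/2,  H_2 = 0.

We work with the vertex ordering A < B < D < E < F < G < J < L < M. The simplices of K, each written with vertices in increasing order, are:

  0-simplices (9): A, B, D, E, F, G, J, L, M
  1-simplices (27): AB, AD, AF, AG, AL, AM, BD, BE, BF, BG, BL, DE, DJ, DL, DM, EF, EG, EJ, EM, FJ, FL, FM, GJ, GL, GM, JL, JM
  2-simplices (18): ABD, ABG, ADL, AFL, AFM, AGM, BDE, BEF, BFL, BGL, DEM, DJL, DJM, EFJ, EGJ, EGM, FJM, GJL

Hence C_0 ≅ Z^9, C_1 ≅ Z^27, C_2 ≅ Z^18.

Boundary ∂_1: C_1 → C_0 sends each edge [p,q] (with p < q) to q − p. For instance
  ∂AM = M − A.
As a 9×27 matrix over Z this has rank 8, with invariant factors (1,1,1,1,1,1,1,1).

∂_2: C_2 → C_1 sends each 2-simplex [p,q,r] to [q,r] − [p,r] + [p,q]. For instance
  ∂EGJ = GJ − EJ + EG,
  ∂AGM = GM − AM + AG.
This gives a 27×18 integer matrix of rank 18; reducing to Smith normal form yields diagonal entries (1,1,1,1,1,1,1,1,1,1,1,1,1,1,1,1,1,2).

From H_k ≅ ker(∂_k) / im(∂_{k+1}) we obtain:

  H_0: rank C_0 − rank ∂_1 = 9 − 8 = 1, and the invariant factors of ∂_1 are all 1, so H_0 = Z.
  H_1: rank ker ∂_1 − rank ∂_2 = (27 − 8) − 18 = 1, and ∂_2 has invariant factor 2 > 1, so H_1 = Z ⊕ Z/2.
  H_2: rank ker ∂_2 − rank ∂_3 = (18 − 18) − 0 = 0, and there is no ∂_3, so H_2 = 0.

(K is a triangulation of the Klein bottle.)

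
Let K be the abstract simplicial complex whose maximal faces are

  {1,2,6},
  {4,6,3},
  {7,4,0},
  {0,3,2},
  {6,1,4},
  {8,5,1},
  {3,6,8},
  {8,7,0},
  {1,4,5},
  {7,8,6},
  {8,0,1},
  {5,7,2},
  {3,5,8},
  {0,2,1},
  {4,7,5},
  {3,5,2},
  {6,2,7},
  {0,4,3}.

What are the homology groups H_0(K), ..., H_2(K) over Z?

H_0 = Z,  H_1 = Z^2,  H_2 = Z.

We work with the vertex ordering 0 < 1 < 2 < 3 < 4 < 5 < 6 < 7 < 8. The simplices of K, each written with vertices in increasing order, are:

  0-simplices (9): [0], [1], [2], [3], [4], [5], [6], [7], [8]
  1-simplices (27): (27 of them)
  2-simplices (18): [0,1,2], [0,1,8], [0,2,3], [0,3,4], [0,4,7], [0,7,8], [1,2,6], [1,4,5], [1,4,6], [1,5,8], [2,3,5], [2,5,7], [2,6,7], [3,4,6], [3,5,8], [3,6,8], [4,5,7], [6,7,8]

so the chain groups are C_0 ≅ Z^9, C_1 ≅ Z^27, C_2 ≅ Z^18.

Boundary ∂_1: C_1 → C_0 sends each edge [p,q] (with p < q) to q − p. For instance
  ∂[5,8] = [8] − [5].
This gives a 9×27 integer matrix of rank 8; reducing to Smith normal form yields diagonal entries (1,1,1,1,1,1,1,1).

∂_2: C_2 → C_1 maps a triangle to the signed sum of its edges. For instance
  ∂[1,4,6] = [4,6] − [1,6] + [1,4],
  ∂[6,7,8] = [7,8] − [6,8] + [6,7].
This gives a 27×18 integer matrix of rank 17; reducing to Smith normal form yields diagonal entries (1,1,1,1,1,1,1,1,1,1,1,1,1,1,1,1,1).

From H_k ≅ ker(∂_k) / im(∂_{k+1}) we obtain:

  H_0: rank C_0 − rank ∂_1 = 9 − 8 = 1, and the invariant factors of ∂_1 are all 1, so H_0 = Z.
  H_1: rank ker ∂_1 − rank ∂_2 = (27 − 8) − 17 = 2, and the invariant factors of ∂_2 are all 1, so H_1 = Z^2.
  H_2: rank ker ∂_2 − rank ∂_3 = (18 − 17) − 0 = 1, and there is no ∂_3, so H_2 = Z.

As a check, the Euler characteristic is 9 − 27 + 18 = 0, which agrees with 1 − 2 + 1 = 0.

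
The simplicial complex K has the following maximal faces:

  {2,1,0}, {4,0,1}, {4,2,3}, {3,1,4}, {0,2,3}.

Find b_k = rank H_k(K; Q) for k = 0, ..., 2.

Take the total order 0 < 1 < 2 < 3 < 4 on the vertex set. Then K (dimension 2) consists of the simplices:

  0-simplices (5): [0], [1], [2], [3], [4]
  1-simplices (10): [0,1], [0,2], [0,3], [0,4], [1,2], [1,3], [1,4], [2,3], [2,4], [3,4]
  2-simplices (5): [0,1,2], [0,1,4], [0,2,3], [1,3,4], [2,3,4]

so the chain groups are C_0 ≅ Z^5, C_1 ≅ Z^10, C_2 ≅ Z^5.

Boundary ∂_1: C_1 → C_0 sends each edge [p,q] (with p < q) to q − p. For instance
  ∂[1,4] = [4] − [1].
As a 5×10 matrix over Z this has rank 4, with invariant factors (1,1,1,1).

The boundary map ∂_2: C_2 → C_1 acts by ∂[p,q,r] = [q,r] − [p,r] + [p,q]. For instance
  ∂[0,1,4] = [1,4] − [0,4] + [0,1],
  ∂[0,1,2] = [1,2] − [0,2] + [0,1].
This gives a 10×5 integer matrix of rank 5; reducing to Smith normal form yields diagonal entries (1,1,1,1,1).

Now H_k = ker ∂_k / im ∂_{k+1}, so:

  H_0: rank C_0 − rank ∂_1 = 5 − 4 = 1, and the invariant factors of ∂_1 are all 1, so H_0 ≅ Z.
  H_1: rank ker ∂_1 − rank ∂_2 = (10 − 4) − 5 = 1, and the invariant factors of ∂_2 are all 1, so H_1 ≅ Z.
  H_2: rank ker ∂_2 − rank ∂_3 = (5 − 5) − 0 = 0, and there is no ∂_3, so H_2 ≅ 0.

As a check, the Euler characteristic is 5 − 10 + 5 = 0, which agrees with 1 − 1 + 0 = 0.
(K is a triangulation of the Möbius band.)

Hence the Betti numbers are b_0 = 1, b_1 = 1, b_2 = 0.

b_0 = 1, b_1 = 1, b_2 = 0.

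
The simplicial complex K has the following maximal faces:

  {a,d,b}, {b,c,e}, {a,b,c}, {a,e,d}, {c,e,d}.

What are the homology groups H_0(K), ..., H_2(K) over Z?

We work with the vertex ordering a < b < c < d < e. The simplices of K, each written with vertices in increasing order, are:

  0-simplices (5): a, b, c, d, e
  1-simplices (10): ab, ac, ad, ae, bc, bd, be, cd, ce, de
  2-simplices (5): abc, abd, ade, bce, cde

so the chain groups are C_0 ≅ Z^5, C_1 ≅ Z^10, C_2 ≅ Z^5.

Boundary ∂_1: C_1 → C_0 is given by ∂[p,q] = [q] − [p]. For instance
  ∂ab = b − a.
As a 5×10 matrix over Z this has rank 4, with invariant factors (1,1,1,1).

∂_2: C_2 → C_1 acts by ∂[p,q,r] = [q,r] − [p,r] + [p,q]. For instance
  ∂abc = bc − ac + ab,
  ∂abd = bd − ad + ab.
The 10×5 boundary matrix has rank 5 and Smith normal form diag(1,1,1,1,1).

Now H_k = ker ∂_k / im ∂_{k+1}, so:

  H_0: rank C_0 − rank ∂_1 = 5 − 4 = 1, and the invariant factors of ∂_1 are all 1, so H_0 = Z.
  H_1: rank ker ∂_1 − rank ∂_2 = (10 − 4) − 5 = 1, and the invariant factors of ∂_2 are all 1, so H_1 = Z.
  H_2: rank ker ∂_2 − rank ∂_3 = (5 − 5) − 0 = 0, and there is no ∂_3, so H_2 = 0.

(K is a triangulation of the Möbius band.)

H_0 ≅ Z,  H_1 ≅ Z,  H_2 = 0.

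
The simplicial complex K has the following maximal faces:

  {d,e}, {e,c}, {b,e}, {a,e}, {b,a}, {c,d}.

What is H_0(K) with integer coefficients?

Fix the vertex order a < b < c < d < e and write every simplex with vertices in increasing order. Then dim K = 1 and the simplices of K are:

  0-simplices (5): a, b, c, d, e
  1-simplices (6): ab, ae, be, cd, ce, de

so the chain groups are C_0 ≅ Z^5, C_1 ≅ Z^6.

The boundary map ∂_1: C_1 → C_0 is given by ∂[p,q] = [q] − [p].
This gives a 5×6 integer matrix of rank 4; reducing to Smith normal form yields diagonal entries (1,1,1,1).

From H_k ≅ ker(∂_k) / im(∂_{k+1}) we obtain:

  H_0: rank C_0 − rank ∂_1 = 5 − 4 = 1, and the invariant factors of ∂_1 are all 1, so H_0 = Z.

H_0 ≅ Z.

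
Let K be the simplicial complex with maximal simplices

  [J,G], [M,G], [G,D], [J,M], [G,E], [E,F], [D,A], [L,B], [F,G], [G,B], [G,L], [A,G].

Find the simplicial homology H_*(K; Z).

We work with the vertex ordering A < B < D < E < F < G < J < L < M. The simplices of K, each written with vertices in increasing order, are:

  0-simplices (9): A, B, D, E, F, G, J, L, M
  1-simplices (12): AD, AG, BG, BL, DG, EF, EG, FG, GJ, GL, GM, JM

giving chain groups C_0 ≅ Z^9, C_1 ≅ Z^12.

Boundary ∂_1: C_1 → C_0 is given by ∂[p,q] = [q] − [p].
The 9×12 boundary matrix has rank 8 and Smith normal form diag(1,1,1,1,1,1,1,1).

Reading off H_k = ker ∂_k / im ∂_{k+1}:

  H_0: rank C_0 − rank ∂_1 = 9 − 8 = 1, and the invariant factors of ∂_1 are all 1, so H_0 ≅ Z.
  H_1: rank ker ∂_1 − rank ∂_2 = (12 − 8) − 0 = 4, and there is no ∂_2, so H_1 ≅ Z^4.

(K is a triangulation of a wedge of 4 circles.)

H_0 = Z,  H_1 = Z^4.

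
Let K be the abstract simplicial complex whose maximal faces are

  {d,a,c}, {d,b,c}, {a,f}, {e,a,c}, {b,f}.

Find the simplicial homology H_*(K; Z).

Fix the vertex order a < b < c < d < e < f and write every simplex with vertices in increasing order. Then dim K = 2 and the simplices of K are:

  0-simplices (6): a, b, c, d, e, f
  1-simplices (9): ac, ad, ae, af, bc, bd, bf, cd, ce
  2-simplices (3): acd, ace, bcd

giving chain groups C_0 ≅ Z^6, C_1 ≅ Z^9, C_2 ≅ Z^3.

Boundary ∂_1: C_1 → C_0 is given by ∂[p,q] = [q] − [p].
The 6×9 boundary matrix has rank 5 and Smith normal form diag(1,1,1,1,1).

The boundary map ∂_2: C_2 → C_1 acts by ∂[p,q,r] = [q,r] − [p,r] + [p,q]. For instance
  ∂bcd = cd − bd + bc,
  ∂acd = cd − ad + ac.
The resulting 9×3 matrix has rank 3, and its Smith normal form has invariant factors (1,1,1).

From H_k ≅ ker(∂_k) / im(∂_{k+1}) we obtain:

  H_0: rank C_0 − rank ∂_1 = 6 − 5 = 1, and the invariant factors of ∂_1 are all 1, so H_0 ≅ Z.
  H_1: rank ker ∂_1 − rank ∂_2 = (9 − 5) − 3 = 1, and the invariant factors of ∂_2 are all 1, so H_1 ≅ Z.
  H_2: rank ker ∂_2 − rank ∂_3 = (3 − 3) − 0 = 0, and there is no ∂_3, so H_2 ≅ 0.

H_0 ≅ Z,  H_1 ≅ Z,  H_2 = 0.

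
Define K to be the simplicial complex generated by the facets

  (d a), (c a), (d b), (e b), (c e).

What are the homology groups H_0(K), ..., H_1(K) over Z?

H_0 = Z,  H_1 = Z.

We work with the vertex ordering a < b < c < d < e. The simplices of K, each written with vertices in increasing order, are:

  0-simplices (5): a, b, c, d, e
  1-simplices (5): ac, ad, bd, be, ce

Hence C_0 ≅ Z^5, C_1 ≅ Z^5.

∂_1: C_1 → C_0 sends each edge [p,q] (with p < q) to q − p. For instance
  ∂ce = e − c.
As a 5×5 matrix over Z this has rank 4, with invariant factors (1,1,1,1).

Now H_k = ker ∂_k / im ∂_{k+1}, so:

  H_0: rank C_0 − rank ∂_1 = 5 − 4 = 1, and the invariant factors of ∂_1 are all 1, so H_0 ≅ Z.
  H_1: rank ker ∂_1 − rank ∂_2 = (5 − 4) − 0 = 1, and there is no ∂_2, so H_1 ≅ Z.

(K is a triangulation of the circle S^1.)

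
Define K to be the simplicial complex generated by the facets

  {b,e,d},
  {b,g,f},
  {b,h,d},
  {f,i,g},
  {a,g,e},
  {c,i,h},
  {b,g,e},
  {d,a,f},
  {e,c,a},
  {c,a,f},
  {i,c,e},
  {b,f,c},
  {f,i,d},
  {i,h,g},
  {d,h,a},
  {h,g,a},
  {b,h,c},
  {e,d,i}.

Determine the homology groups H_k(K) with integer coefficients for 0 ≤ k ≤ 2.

K has 9 vertices, 27 edges, 18 triangles.
rank ∂_0 = 0, rank ∂_1 = 8 ⇒ b_0 = 9 − 0 − 8 = 1; all invariant factors of ∂_1 are 1 so no torsion. So H_0 = Z.
rank ∂_1 = 8, rank ∂_2 = 17 ⇒ b_1 = 27 − 8 − 17 = 2; all invariant factors of ∂_2 are 1 so no torsion. So H_1 = Z^2.
rank ∂_2 = 17, rank ∂_3 = 0 ⇒ b_2 = 18 − 17 − 0 = 1. So H_2 = Z.

H_0 ≅ Z,  H_1 ≅ Z^2,  H_2 ≅ Z.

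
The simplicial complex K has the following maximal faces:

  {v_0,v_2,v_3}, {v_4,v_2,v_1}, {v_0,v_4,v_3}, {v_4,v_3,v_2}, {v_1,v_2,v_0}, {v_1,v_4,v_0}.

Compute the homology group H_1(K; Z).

Fix the vertex order v_0 < v_1 < v_2 < v_3 < v_4 and write every simplex with vertices in increasing order. Then dim K = 2 and the simplices of K are:

  0-simplices (5): [v_0], [v_1], [v_2], [v_3], [v_4]
  1-simplices (9): [v_0,v_1], [v_0,v_2], [v_0,v_3], [v_0,v_4], [v_1,v_2], [v_1,v_4], [v_2,v_3], [v_2,v_4], [v_3,v_4]
  2-simplices (6): [v_0,v_1,v_2], [v_0,v_1,v_4], [v_0,v_2,v_3], [v_0,v_3,v_4], [v_1,v_2,v_4], [v_2,v_3,v_4]

giving chain groups C_0 ≅ Z^5, C_1 ≅ Z^9, C_2 ≅ Z^6.

∂_1: C_1 → C_0 sends each edge [p,q] (with p < q) to q − p.
The 5×9 boundary matrix has rank 4 and Smith normal form diag(1,1,1,1).

∂_2: C_2 → C_1 sends each 2-simplex [p,q,r] to [q,r] − [p,r] + [p,q]. For instance
  ∂[v_0,v_1,v_4] = [v_1,v_4] − [v_0,v_4] + [v_0,v_1],
  ∂[v_0,v_3,v_4] = [v_3,v_4] − [v_0,v_4] + [v_0,v_3].
The resulting 9×6 matrix has rank 5, and its Smith normal form has invariant factors (1,1,1,1,1).

Computing H_k = (kernel of ∂_k) / (image of ∂_{k+1}):

  H_1: rank ker ∂_1 − rank ∂_2 = (9 − 4) − 5 = 0, and the invariant factors of ∂_2 are all 1, so H_1 ≅ 0.

H_1 ≅ 0.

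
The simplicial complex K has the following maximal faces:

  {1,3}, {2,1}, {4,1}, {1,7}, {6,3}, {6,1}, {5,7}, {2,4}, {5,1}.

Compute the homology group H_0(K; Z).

H_0 ≅ Z.

Fix the vertex order 1 < 2 < 3 < 4 < 5 < 6 < 7 and write every simplex with vertices in increasing order. Then dim K = 1 and the simplices of K are:

  0-simplices (7): [1], [2], [3], [4], [5], [6], [7]
  1-simplices (9): [1,2], [1,3], [1,4], [1,5], [1,6], [1,7], [2,4], [3,6], [5,7]

so the chain groups are C_0 ≅ Z^7, C_1 ≅ Z^9.

∂_1: C_1 → C_0 is given by ∂[p,q] = [q] − [p].
The 7×9 boundary matrix has rank 6 and Smith normal form diag(1,1,1,1,1,1).

Computing H_k = (kernel of ∂_k) / (image of ∂_{k+1}):

  H_0: rank C_0 − rank ∂_1 = 7 − 6 = 1, and the invariant factors of ∂_1 are all 1, so H_0 ≅ Z.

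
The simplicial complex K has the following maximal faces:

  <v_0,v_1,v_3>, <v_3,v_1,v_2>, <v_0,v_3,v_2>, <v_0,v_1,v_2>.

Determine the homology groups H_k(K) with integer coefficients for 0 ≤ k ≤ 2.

H_0 ≅ Z,  H_1 = 0,  H_2 ≅ Z.

We work with the vertex ordering v_0 < v_1 < v_2 < v_3. The simplices of K, each written with vertices in increasing order, are:

  0-simplices (4): [v_0], [v_1], [v_2], [v_3]
  1-simplices (6): [v_0,v_1], [v_0,v_2], [v_0,v_3], [v_1,v_2], [v_1,v_3], [v_2,v_3]
  2-simplices (4): [v_0,v_1,v_2], [v_0,v_1,v_3], [v_0,v_2,v_3], [v_1,v_2,v_3]

so the chain groups are C_0 ≅ Z^4, C_1 ≅ Z^6, C_2 ≅ Z^4.

The boundary map ∂_1: C_1 → C_0 sends each edge [p,q] (with p < q) to q − p.
This gives a 4×6 integer matrix of rank 3; reducing to Smith normal form yields diagonal entries (1,1,1).

Boundary ∂_2: C_2 → C_1 maps a triangle to the signed sum of its edges. For instance
  ∂[v_1,v_2,v_3] = [v_2,v_3] − [v_1,v_3] + [v_1,v_2],
  ∂[v_0,v_1,v_2] = [v_1,v_2] − [v_0,v_2] + [v_0,v_1].
This gives a 6×4 integer matrix of rank 3; reducing to Smith normal form yields diagonal entries (1,1,1).

Now H_k = ker ∂_k / im ∂_{k+1}, so:

  H_0: rank C_0 − rank ∂_1 = 4 − 3 = 1, and the invariant factors of ∂_1 are all 1, so H_0 = Z.
  H_1: rank ker ∂_1 − rank ∂_2 = (6 − 3) − 3 = 0, and the invariant factors of ∂_2 are all 1, so H_1 = 0.
  H_2: rank ker ∂_2 − rank ∂_3 = (4 − 3) − 0 = 1, and there is no ∂_3, so H_2 = Z.

(K is a triangulation of the 2-sphere S^2.)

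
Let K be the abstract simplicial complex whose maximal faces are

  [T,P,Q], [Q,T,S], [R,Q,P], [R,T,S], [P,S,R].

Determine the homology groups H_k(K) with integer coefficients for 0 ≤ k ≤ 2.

We work with the vertex ordering P < Q < R < S < T. The simplices of K, each written with vertices in increasing order, are:

  0-simplices (5): P, Q, R, S, T
  1-simplices (10): PQ, PR, PS, PT, QR, QS, QT, RS, RT, ST
  2-simplices (5): PQR, PQT, PRS, QST, RST

so the chain groups are C_0 ≅ Z^5, C_1 ≅ Z^10, C_2 ≅ Z^5.

Boundary ∂_1: C_1 → C_0 is given by ∂[p,q] = [q] − [p].
The 5×10 boundary matrix has rank 4 and Smith normal form diag(1,1,1,1).

Boundary ∂_2: C_2 → C_1 sends each 2-simplex [p,q,r] to [q,r] − [p,r] + [p,q]. For instance
  ∂PQR = QR − PR + PQ,
  ∂PQT = QT − PT + PQ.
The 10×5 boundary matrix has rank 5 and Smith normal form diag(1,1,1,1,1).

Reading off H_k = ker ∂_k / im ∂_{k+1}:

  H_0: rank C_0 − rank ∂_1 = 5 − 4 = 1, and the invariant factors of ∂_1 are all 1, so H_0 = Z.
  H_1: rank ker ∂_1 − rank ∂_2 = (10 − 4) − 5 = 1, and the invariant factors of ∂_2 are all 1, so H_1 = Z.
  H_2: rank ker ∂_2 − rank ∂_3 = (5 − 5) − 0 = 0, and there is no ∂_3, so H_2 = 0.

(K is a triangulation of the Möbius band.)

H_0 ≅ Z,  H_1 ≅ Z,  H_2 = 0.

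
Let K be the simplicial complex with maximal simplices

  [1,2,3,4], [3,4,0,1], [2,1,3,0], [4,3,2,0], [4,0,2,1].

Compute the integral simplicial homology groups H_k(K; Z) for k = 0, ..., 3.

H_0 = Z,  H_1 = 0,  H_2 = 0,  H_3 = Z.

Fix the vertex order 0 < 1 < 2 < 3 < 4 and write every simplex with vertices in increasing order. Then dim K = 3 and the simplices of K are:

  0-simplices (5): [0], [1], [2], [3], [4]
  1-simplices (10): [0,1], [0,2], [0,3], [0,4], [1,2], [1,3], [1,4], [2,3], [2,4], [3,4]
  2-simplices (10): [0,1,2], [0,1,3], [0,1,4], [0,2,3], [0,2,4], [0,3,4], [1,2,3], [1,2,4], [1,3,4], [2,3,4]
  3-simplices (5): [0,1,2,3], [0,1,2,4], [0,1,3,4], [0,2,3,4], [1,2,3,4]

Hence C_0 ≅ Z^5, C_1 ≅ Z^10, C_2 ≅ Z^10, C_3 ≅ Z^5.

The boundary map ∂_1: C_1 → C_0 maps an edge to its endpoints' difference, ∂[p,q] = q − p. For instance
  ∂[3,4] = [4] − [3].
This gives a 5×10 integer matrix of rank 4; reducing to Smith normal form yields diagonal entries (1,1,1,1).

The boundary map ∂_2: C_2 → C_1 sends each 2-simplex [p,q,r] to [q,r] − [p,r] + [p,q]. For instance
  ∂[0,2,3] = [2,3] − [0,3] + [0,2],
  ∂[0,1,4] = [1,4] − [0,4] + [0,1].
As a 10×10 matrix over Z this has rank 6, with invariant factors (1,1,1,1,1,1).

∂_3: C_3 → C_2 sends each 3-simplex σ to the alternating sum Σ_i (−1)^i (σ with its i-th vertex removed). For instance
  ∂[0,1,2,4] = [1,2,4] − [0,2,4] + [0,1,4] − [0,1,2],
  ∂[1,2,3,4] = [2,3,4] − [1,3,4] + [1,2,4] − [1,2,3].
As a 10×5 matrix over Z this has rank 4, with invariant factors (1,1,1,1).

Now H_k = ker ∂_k / im ∂_{k+1}, so:

  H_0: rank C_0 − rank ∂_1 = 5 − 4 = 1, and the invariant factors of ∂_1 are all 1, so H_0 ≅ Z.
  H_1: rank ker ∂_1 − rank ∂_2 = (10 − 4) − 6 = 0, and the invariant factors of ∂_2 are all 1, so H_1 ≅ 0.
  H_2: rank ker ∂_2 − rank ∂_3 = (10 − 6) − 4 = 0, and the invariant factors of ∂_3 are all 1, so H_2 ≅ 0.
  H_3: rank ker ∂_3 − rank ∂_4 = (5 − 4) − 0 = 1, and there is no ∂_4, so H_3 ≅ Z.

As a check, the Euler characteristic is 5 − 10 + 10 − 5 = 0, which agrees with 1 − 0 + 0 − 1 = 0.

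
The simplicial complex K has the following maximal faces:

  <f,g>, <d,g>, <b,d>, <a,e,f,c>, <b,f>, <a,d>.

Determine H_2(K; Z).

Take the total order a < b < c < d < e < f < g on the vertex set. Then K (dimension 3) consists of the simplices:

  0-simplices (7): a, b, c, d, e, f, g
  1-simplices (11): ac, ad, ae, af, bd, bf, ce, cf, dg, ef, fg
  2-simplices (4): ace, acf, aef, cef
  3-simplices (1): acef

giving chain groups C_0 ≅ Z^7, C_1 ≅ Z^11, C_2 ≅ Z^4, C_3 ≅ Z^1.

∂_1: C_1 → C_0 is given by ∂[p,q] = [q] − [p].
The 7×11 boundary matrix has rank 6 and Smith normal form diag(1,1,1,1,1,1).

∂_2: C_2 → C_1 acts by ∂[p,q,r] = [q,r] − [p,r] + [p,q]. For instance
  ∂ace = ce − ae + ac,
  ∂acf = cf − af + ac.
The resulting 11×4 matrix has rank 3, and its Smith normal form has invariant factors (1,1,1).

Boundary ∂_3: C_3 → C_2 sends each 3-simplex σ to the alternating sum Σ_i (−1)^i (σ with its i-th vertex removed). For instance
  ∂acef = cef − aef + acf − ace.
The resulting 4×1 matrix has rank 1, and its Smith normal form has invariant factors (1).

Reading off H_k = ker ∂_k / im ∂_{k+1}:

  H_2: rank ker ∂_2 − rank ∂_3 = (4 − 3) − 1 = 0, and the invariant factors of ∂_3 are all 1, so H_2 = 0.

H_2 ≅ 0.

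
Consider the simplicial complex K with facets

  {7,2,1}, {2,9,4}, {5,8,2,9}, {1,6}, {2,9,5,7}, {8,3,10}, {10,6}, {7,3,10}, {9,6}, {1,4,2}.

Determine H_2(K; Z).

K has 10 vertices, 22 edges, 12 triangles, 2 3-simplices.
rank ∂_2 = 10, rank ∂_3 = 2 ⇒ b_2 = 12 − 10 − 2 = 0; all invariant factors of ∂_3 are 1 so no torsion. So H_2 = 0.

H_2 = 0.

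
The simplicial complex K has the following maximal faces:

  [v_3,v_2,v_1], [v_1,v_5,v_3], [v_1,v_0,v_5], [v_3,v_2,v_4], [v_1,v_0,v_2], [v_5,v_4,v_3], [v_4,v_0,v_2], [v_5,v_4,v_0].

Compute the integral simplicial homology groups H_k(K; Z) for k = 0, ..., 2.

Order the vertices as v_0 < v_1 < v_2 < v_3 < v_4 < v_5. Listing each simplex with vertices in this order, K has dimension 2 with simplices:

  0-simplices (6): [v_0], [v_1], [v_2], [v_3], [v_4], [v_5]
  1-simplices (12): [v_0,v_1], [v_0,v_2], [v_0,v_4], [v_0,v_5], [v_1,v_2], [v_1,v_3], [v_1,v_5], [v_2,v_3], [v_2,v_4], [v_3,v_4], [v_3,v_5], [v_4,v_5]
  2-simplices (8): [v_0,v_1,v_2], [v_0,v_1,v_5], [v_0,v_2,v_4], [v_0,v_4,v_5], [v_1,v_2,v_3], [v_1,v_3,v_5], [v_2,v_3,v_4], [v_3,v_4,v_5]

so the chain groups are C_0 ≅ Z^6, C_1 ≅ Z^12, C_2 ≅ Z^8.

The boundary map ∂_1: C_1 → C_0 maps an edge to its endpoints' difference, ∂[p,q] = q − p. For instance
  ∂[v_0,v_4] = [v_4] − [v_0].
The 6×12 boundary matrix has rank 5 and Smith normal form diag(1,1,1,1,1).

Boundary ∂_2: C_2 → C_1 maps a triangle to the signed sum of its edges. For instance
  ∂[v_0,v_2,v_4] = [v_2,v_4] − [v_0,v_4] + [v_0,v_2],
  ∂[v_2,v_3,v_4] = [v_3,v_4] − [v_2,v_4] + [v_2,v_3].
As a 12×8 matrix over Z this has rank 7, with invariant factors (1,1,1,1,1,1,1).

Reading off H_k = ker ∂_k / im ∂_{k+1}:

  H_0: rank C_0 − rank ∂_1 = 6 − 5 = 1, and the invariant factors of ∂_1 are all 1, so H_0 ≅ Z.
  H_1: rank ker ∂_1 − rank ∂_2 = (12 − 5) − 7 = 0, and the invariant factors of ∂_2 are all 1, so H_1 ≅ 0.
  H_2: rank ker ∂_2 − rank ∂_3 = (8 − 7) − 0 = 1, and there is no ∂_3, so H_2 ≅ Z.

As a check, the Euler characteristic is 6 − 12 + 8 = 2, which agrees with 1 − 0 + 1 = 2.

H_0 = Z,  H_1 = 0,  H_2 = Z.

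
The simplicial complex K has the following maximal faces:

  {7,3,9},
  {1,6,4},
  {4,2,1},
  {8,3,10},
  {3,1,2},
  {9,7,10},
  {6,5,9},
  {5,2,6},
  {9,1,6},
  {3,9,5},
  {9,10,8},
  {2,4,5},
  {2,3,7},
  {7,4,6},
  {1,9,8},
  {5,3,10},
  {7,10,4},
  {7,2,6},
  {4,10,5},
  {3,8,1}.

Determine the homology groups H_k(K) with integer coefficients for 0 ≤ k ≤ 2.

H_0 = Z,  H_1 = Z × Z/2,  H_2 = 0.

Take the total order 1 < 2 < 3 < 4 < 5 < 6 < 7 < 8 < 9 < 10 on the vertex set. Then K (dimension 2) consists of the simplices:

  0-simplices (10): [1], [2], [3], [4], [5], [6], [7], [8], [9], [10]
  1-simplices (30): (30 of them)
  2-simplices (20): (20 of them)

so the chain groups are C_0 ≅ Z^10, C_1 ≅ Z^30, C_2 ≅ Z^20.

Boundary ∂_1: C_1 → C_0 sends each edge [p,q] (with p < q) to q − p. For instance
  ∂[1,2] = [2] − [1].
As a 10×30 matrix over Z this has rank 9, with invariant factors (1,1,1,1,1,1,1,1,1).

Boundary ∂_2: C_2 → C_1 acts by ∂[p,q,r] = [q,r] − [p,r] + [p,q]. For instance
  ∂[8,9,10] = [9,10] − [8,10] + [8,9],
  ∂[1,2,4] = [2,4] − [1,4] + [1,2].
As a 30×20 matrix over Z this has rank 20, with invariant factors (1,1,1,1,1,1,1,1,1,1,1,1,1,1,1,1,1,1,1,2).

Computing H_k = (kernel of ∂_k) / (image of ∂_{k+1}):

  H_0: rank C_0 − rank ∂_1 = 10 − 9 = 1, and the invariant factors of ∂_1 are all 1, so H_0 ≅ Z.
  H_1: rank ker ∂_1 − rank ∂_2 = (30 − 9) − 20 = 1, and ∂_2 has invariant factor 2 > 1, so H_1 ≅ Z × Z/2.
  H_2: rank ker ∂_2 − rank ∂_3 = (20 − 20) − 0 = 0, and there is no ∂_3, so H_2 ≅ 0.

As a check, the Euler characteristic is 10 − 30 + 20 = 0, which agrees with 1 − 1 + 0 = 0.
(K is a triangulation of the Klein bottle.)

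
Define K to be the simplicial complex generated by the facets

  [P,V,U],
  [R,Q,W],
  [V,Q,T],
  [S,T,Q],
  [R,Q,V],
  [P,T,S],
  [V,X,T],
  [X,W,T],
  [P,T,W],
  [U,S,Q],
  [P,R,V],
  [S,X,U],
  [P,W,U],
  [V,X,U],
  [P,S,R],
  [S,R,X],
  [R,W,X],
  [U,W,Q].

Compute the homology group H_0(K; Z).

H_0 = Z.

Fix the vertex order P < Q < R < S < T < U < V < W < X and write every simplex with vertices in increasing order. Then dim K = 2 and the simplices of K are:

  0-simplices (9): P, Q, R, S, T, U, V, W, X
  1-simplices (27): PR, PS, PT, PU, PV, PW, QR, QS, QT, QU, QV, QW, RS, RV, RW, RX, ST, SU, SX, TV, TW, TX, UV, UW, UX, VX, WX
  2-simplices (18): PRS, PRV, PST, PTW, PUV, PUW, QRV, QRW, QST, QSU, QTV, QUW, RSX, RWX, SUX, TVX, TWX, UVX

so the chain groups are C_0 ≅ Z^9, C_1 ≅ Z^27, C_2 ≅ Z^18.

Boundary ∂_1: C_1 → C_0 maps an edge to its endpoints' difference, ∂[p,q] = q − p. For instance
  ∂UV = V − U.
The 9×27 boundary matrix has rank 8 and Smith normal form diag(1,1,1,1,1,1,1,1).

∂_2: C_2 → C_1 acts by ∂[p,q,r] = [q,r] − [p,r] + [p,q]. For instance
  ∂QRV = RV − QV + QR,
  ∂TWX = WX − TX + TW.
As a 27×18 matrix over Z this has rank 17, with invariant factors (1,1,1,1,1,1,1,1,1,1,1,1,1,1,1,1,1).

Now H_k = ker ∂_k / im ∂_{k+1}, so:

  H_0: rank C_0 − rank ∂_1 = 9 − 8 = 1, and the invariant factors of ∂_1 are all 1, so H_0 ≅ Z.

(K is a triangulation of the torus T^2.)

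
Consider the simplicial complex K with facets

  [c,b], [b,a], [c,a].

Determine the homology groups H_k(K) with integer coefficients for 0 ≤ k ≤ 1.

We work with the vertex ordering a < b < c. The simplices of K, each written with vertices in increasing order, are:

  0-simplices (3): a, b, c
  1-simplices (3): ab, ac, bc

so the chain groups are C_0 ≅ Z^3, C_1 ≅ Z^3.

∂_1: C_1 → C_0 maps an edge to its endpoints' difference, ∂[p,q] = q − p. For instance
  ∂bc = c − b.
As a 3×3 matrix over Z this has rank 2, with invariant factors (1,1).

Reading off H_k = ker ∂_k / im ∂_{k+1}:

  H_0: rank C_0 − rank ∂_1 = 3 − 2 = 1, and the invariant factors of ∂_1 are all 1, so H_0 ≅ Z.
  H_1: rank ker ∂_1 − rank ∂_2 = (3 − 2) − 0 = 1, and there is no ∂_2, so H_1 ≅ Z.

(K is a triangulation of the circle S^1.)

H_0 = Z,  H_1 = Z.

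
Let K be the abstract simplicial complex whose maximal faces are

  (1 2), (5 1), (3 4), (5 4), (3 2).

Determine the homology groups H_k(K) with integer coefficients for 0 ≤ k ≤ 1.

H_0 ≅ Z,  H_1 ≅ Z.

Take the total order 1 < 2 < 3 < 4 < 5 on the vertex set. Then K (dimension 1) consists of the simplices:

  0-simplices (5): [1], [2], [3], [4], [5]
  1-simplices (5): [1,2], [1,5], [2,3], [3,4], [4,5]

giving chain groups C_0 ≅ Z^5, C_1 ≅ Z^5.

∂_1: C_1 → C_0 maps an edge to its endpoints' difference, ∂[p,q] = q − p. For instance
  ∂[2,3] = [3] − [2].
The 5×5 boundary matrix has rank 4 and Smith normal form diag(1,1,1,1).

Now H_k = ker ∂_k / im ∂_{k+1}, so:

  H_0: rank C_0 − rank ∂_1 = 5 − 4 = 1, and the invariant factors of ∂_1 are all 1, so H_0 = Z.
  H_1: rank ker ∂_1 − rank ∂_2 = (5 − 4) − 0 = 1, and there is no ∂_2, so H_1 = Z.

As a check, the Euler characteristic is 5 − 5 = 0, which agrees with 1 − 1 = 0.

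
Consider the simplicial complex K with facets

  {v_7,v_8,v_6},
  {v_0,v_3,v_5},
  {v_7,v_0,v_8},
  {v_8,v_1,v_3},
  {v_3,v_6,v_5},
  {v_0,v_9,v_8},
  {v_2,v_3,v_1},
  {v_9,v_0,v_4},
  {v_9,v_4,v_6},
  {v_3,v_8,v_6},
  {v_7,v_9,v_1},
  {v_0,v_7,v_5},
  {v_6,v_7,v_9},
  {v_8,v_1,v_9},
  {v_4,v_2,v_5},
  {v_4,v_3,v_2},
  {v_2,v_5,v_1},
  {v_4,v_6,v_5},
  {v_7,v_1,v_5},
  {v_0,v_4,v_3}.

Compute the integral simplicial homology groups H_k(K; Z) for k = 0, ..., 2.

H_0 = Z,  H_1 = Z ⊕ Z_2,  H_2 = 0.

Take the total order v_0 < v_1 < v_2 < v_3 < v_4 < v_5 < v_6 < v_7 < v_8 < v_9 on the vertex set. Then K (dimension 2) consists of the simplices:

  0-simplices (10): [v_0], [v_1], [v_2], [v_3], [v_4], [v_5], [v_6], [v_7], [v_8], [v_9]
  1-simplices (30): (30 of them)
  2-simplices (20): (20 of them)

so the chain groups are C_0 ≅ Z^10, C_1 ≅ Z^30, C_2 ≅ Z^20.

Boundary ∂_1: C_1 → C_0 sends each edge [p,q] (with p < q) to q − p.
This gives a 10×30 integer matrix of rank 9; reducing to Smith normal form yields diagonal entries (1,1,1,1,1,1,1,1,1).

The boundary map ∂_2: C_2 → C_1 acts by ∂[p,q,r] = [q,r] − [p,r] + [p,q]. For instance
  ∂[v_1,v_5,v_7] = [v_5,v_7] − [v_1,v_7] + [v_1,v_5],
  ∂[v_0,v_4,v_9] = [v_4,v_9] − [v_0,v_9] + [v_0,v_4].
As a 30×20 matrix over Z this has rank 20, with invariant factors (1,1,1,1,1,1,1,1,1,1,1,1,1,1,1,1,1,1,1,2).

From H_k ≅ ker(∂_k) / im(∂_{k+1}) we obtain:

  H_0: rank C_0 − rank ∂_1 = 10 − 9 = 1, and the invariant factors of ∂_1 are all 1, so H_0 ≅ Z.
  H_1: rank ker ∂_1 − rank ∂_2 = (30 − 9) − 20 = 1, and ∂_2 has invariant factor 2 > 1, so H_1 ≅ Z ⊕ Z_2.
  H_2: rank ker ∂_2 − rank ∂_3 = (20 − 20) − 0 = 0, and there is no ∂_3, so H_2 ≅ 0.

As a check, the Euler characteristic is 10 − 30 + 20 = 0, which agrees with 1 − 1 + 0 = 0.
(K is a triangulation of the Klein bottle.)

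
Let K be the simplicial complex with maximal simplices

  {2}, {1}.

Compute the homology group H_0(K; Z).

Take the total order 1 < 2 on the vertex set. Then K (dimension 0) consists of the simplices:

  0-simplices (2): [1], [2]

Hence C_0 ≅ Z^2.

Computing H_k = (kernel of ∂_k) / (image of ∂_{k+1}):

  H_0: rank C_0 − rank ∂_1 = 2 − 0 = 2, and there is no ∂_1, so H_0 = Z^2.

(K is a triangulation of a set of 2 points.)

H_0 = Z^2.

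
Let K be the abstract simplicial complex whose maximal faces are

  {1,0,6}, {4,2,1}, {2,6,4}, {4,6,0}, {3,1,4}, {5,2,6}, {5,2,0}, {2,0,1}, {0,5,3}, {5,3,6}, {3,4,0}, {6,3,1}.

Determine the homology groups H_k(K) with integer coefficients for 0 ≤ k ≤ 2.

Fix the vertex order 0 < 1 < 2 < 3 < 4 < 5 < 6 and write every simplex with vertices in increasing order. Then dim K = 2 and the simplices of K are:

  0-simplices (7): [0], [1], [2], [3], [4], [5], [6]
  1-simplices (18): [0,1], [0,2], [0,3], [0,4], [0,5], [0,6], [1,2], [1,3], [1,4], [1,6], [2,4], [2,5], [2,6], [3,4], [3,5], [3,6], [4,6], [5,6]
  2-simplices (12): [0,1,2], [0,1,6], [0,2,5], [0,3,4], [0,3,5], [0,4,6], [1,2,4], [1,3,4], [1,3,6], [2,4,6], [2,5,6], [3,5,6]

so the chain groups are C_0 ≅ Z^7, C_1 ≅ Z^18, C_2 ≅ Z^12.

Boundary ∂_1: C_1 → C_0 maps an edge to its endpoints' difference, ∂[p,q] = q − p. For instance
  ∂[1,3] = [3] − [1].
The resulting 7×18 matrix has rank 6, and its Smith normal form has invariant factors (1,1,1,1,1,1).

Boundary ∂_2: C_2 → C_1 maps a triangle to the signed sum of its edges. For instance
  ∂[2,5,6] = [5,6] − [2,6] + [2,5],
  ∂[0,3,5] = [3,5] − [0,5] + [0,3].
The resulting 18×12 matrix has rank 12, and its Smith normal form has invariant factors (1,1,1,1,1,1,1,1,1,1,1,2).

Now H_k = ker ∂_k / im ∂_{k+1}, so:

  H_0: rank C_0 − rank ∂_1 = 7 − 6 = 1, and the invariant factors of ∂_1 are all 1, so H_0 ≅ Z.
  H_1: rank ker ∂_1 − rank ∂_2 = (18 − 6) − 12 = 0, and ∂_2 has invariant factor 2 > 1, so H_1 ≅ Z/2.
  H_2: rank ker ∂_2 − rank ∂_3 = (12 − 12) − 0 = 0, and there is no ∂_3, so H_2 ≅ 0.

H_0 = Z,  H_1 = Z/2,  H_2 = 0.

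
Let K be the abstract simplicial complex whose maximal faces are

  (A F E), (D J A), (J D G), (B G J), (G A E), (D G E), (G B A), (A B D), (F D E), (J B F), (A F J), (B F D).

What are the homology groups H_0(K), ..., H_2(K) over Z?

H_0 = Z,  H_1 = Z/2Z,  H_2 = 0.

Order the vertices as A < B < D < E < F < G < J. Listing each simplex with vertices in this order, K has dimension 2 with simplices:

  0-simplices (7): A, B, D, E, F, G, J
  1-simplices (18): AB, AD, AE, AF, AG, AJ, BD, BF, BG, BJ, DE, DF, DG, DJ, EF, EG, FJ, GJ
  2-simplices (12): ABD, ABG, ADJ, AEF, AEG, AFJ, BDF, BFJ, BGJ, DEF, DEG, DGJ

giving chain groups C_0 ≅ Z^7, C_1 ≅ Z^18, C_2 ≅ Z^12.

The boundary map ∂_1: C_1 → C_0 maps an edge to its endpoints' difference, ∂[p,q] = q − p. For instance
  ∂BG = G − B.
This gives a 7×18 integer matrix of rank 6; reducing to Smith normal form yields diagonal entries (1,1,1,1,1,1).

∂_2: C_2 → C_1 maps a triangle to the signed sum of its edges. For instance
  ∂DEG = EG − DG + DE,
  ∂BGJ = GJ − BJ + BG.
The resulting 18×12 matrix has rank 12, and its Smith normal form has invariant factors (1,1,1,1,1,1,1,1,1,1,1,2).

From H_k ≅ ker(∂_k) / im(∂_{k+1}) we obtain:

  H_0: rank C_0 − rank ∂_1 = 7 − 6 = 1, and the invariant factors of ∂_1 are all 1, so H_0 = Z.
  H_1: rank ker ∂_1 − rank ∂_2 = (18 − 6) − 12 = 0, and ∂_2 has invariant factor 2 > 1, so H_1 = Z/2Z.
  H_2: rank ker ∂_2 − rank ∂_3 = (12 − 12) − 0 = 0, and there is no ∂_3, so H_2 = 0.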